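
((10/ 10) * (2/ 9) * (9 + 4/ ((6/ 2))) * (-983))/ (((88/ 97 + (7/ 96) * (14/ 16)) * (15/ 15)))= -1513411072/ 651033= -2324.63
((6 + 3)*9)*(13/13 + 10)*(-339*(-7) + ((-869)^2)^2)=508108911219954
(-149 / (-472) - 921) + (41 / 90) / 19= -371541689 / 403560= -920.66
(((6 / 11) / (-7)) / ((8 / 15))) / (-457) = 45 / 140756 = 0.00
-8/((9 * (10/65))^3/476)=-1045772/729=-1434.53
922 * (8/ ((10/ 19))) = 14014.40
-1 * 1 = -1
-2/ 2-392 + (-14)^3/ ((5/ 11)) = -32149/ 5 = -6429.80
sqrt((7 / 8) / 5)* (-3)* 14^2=-147* sqrt(70) / 5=-245.98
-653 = -653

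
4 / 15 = 0.27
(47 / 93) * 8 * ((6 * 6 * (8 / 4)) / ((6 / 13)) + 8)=663.05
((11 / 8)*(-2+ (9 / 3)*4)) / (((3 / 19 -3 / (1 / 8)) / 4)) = -1045 / 453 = -2.31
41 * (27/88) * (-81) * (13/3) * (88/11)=-388557/11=-35323.36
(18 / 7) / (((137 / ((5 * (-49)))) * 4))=-315 / 274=-1.15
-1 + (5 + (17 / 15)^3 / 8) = 4.18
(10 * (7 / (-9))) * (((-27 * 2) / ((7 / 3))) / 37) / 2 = 90 / 37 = 2.43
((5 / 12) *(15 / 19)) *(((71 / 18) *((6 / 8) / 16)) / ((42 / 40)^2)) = 44375 / 804384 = 0.06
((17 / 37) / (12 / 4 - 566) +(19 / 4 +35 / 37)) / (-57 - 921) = -474541 / 81490872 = -0.01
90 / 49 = 1.84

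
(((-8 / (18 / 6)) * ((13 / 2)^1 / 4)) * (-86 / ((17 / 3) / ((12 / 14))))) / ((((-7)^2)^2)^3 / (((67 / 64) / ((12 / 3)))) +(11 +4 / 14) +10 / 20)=898872 / 843321946770463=0.00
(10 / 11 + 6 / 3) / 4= 8 / 11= 0.73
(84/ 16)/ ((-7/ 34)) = -51/ 2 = -25.50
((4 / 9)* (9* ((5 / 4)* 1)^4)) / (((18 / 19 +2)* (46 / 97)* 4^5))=1151875 / 168820736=0.01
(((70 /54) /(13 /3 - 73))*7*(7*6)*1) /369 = -1715 /114021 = -0.02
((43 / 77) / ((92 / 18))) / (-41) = -387 / 145222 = -0.00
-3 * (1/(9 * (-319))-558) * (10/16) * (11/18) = 8010095/12528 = 639.38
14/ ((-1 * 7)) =-2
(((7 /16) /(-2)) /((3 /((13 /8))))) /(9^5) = -91 /45349632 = -0.00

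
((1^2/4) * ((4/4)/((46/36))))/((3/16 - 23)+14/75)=-5400/624473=-0.01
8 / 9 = 0.89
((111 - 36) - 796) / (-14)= 103 / 2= 51.50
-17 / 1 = -17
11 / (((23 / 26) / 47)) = 13442 / 23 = 584.43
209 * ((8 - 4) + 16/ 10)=5852/ 5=1170.40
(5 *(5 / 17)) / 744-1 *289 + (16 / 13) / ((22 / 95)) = -513087841 / 1808664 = -283.68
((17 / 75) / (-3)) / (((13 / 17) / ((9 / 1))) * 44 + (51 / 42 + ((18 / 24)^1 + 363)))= -8092 / 39488075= -0.00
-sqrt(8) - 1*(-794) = 794 - 2*sqrt(2) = 791.17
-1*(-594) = 594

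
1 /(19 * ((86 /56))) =28 /817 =0.03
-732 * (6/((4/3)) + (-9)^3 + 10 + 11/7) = 3653046/7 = 521863.71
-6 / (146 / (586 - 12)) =-1722 / 73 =-23.59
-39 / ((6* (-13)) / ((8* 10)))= 40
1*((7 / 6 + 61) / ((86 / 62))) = 11563 / 258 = 44.82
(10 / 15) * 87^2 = 5046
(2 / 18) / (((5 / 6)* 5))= 2 / 75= 0.03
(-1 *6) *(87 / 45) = -58 / 5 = -11.60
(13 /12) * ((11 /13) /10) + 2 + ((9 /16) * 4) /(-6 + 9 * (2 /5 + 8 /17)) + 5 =25951 /3120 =8.32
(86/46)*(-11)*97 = -45881/23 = -1994.83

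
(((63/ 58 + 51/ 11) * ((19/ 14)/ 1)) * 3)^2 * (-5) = -216542617245/ 79780624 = -2714.23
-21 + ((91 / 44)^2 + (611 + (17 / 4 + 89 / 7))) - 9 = 8161579 / 13552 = 602.24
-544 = -544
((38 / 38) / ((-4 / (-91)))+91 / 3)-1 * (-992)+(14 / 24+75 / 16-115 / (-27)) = 1054.61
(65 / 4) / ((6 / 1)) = 65 / 24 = 2.71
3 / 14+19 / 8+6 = 8.59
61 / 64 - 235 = -14979 / 64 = -234.05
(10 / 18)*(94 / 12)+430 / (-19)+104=87949 / 1026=85.72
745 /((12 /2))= 124.17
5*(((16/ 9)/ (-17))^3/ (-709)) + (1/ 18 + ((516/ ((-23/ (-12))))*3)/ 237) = 31959901514141/ 9227954629962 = 3.46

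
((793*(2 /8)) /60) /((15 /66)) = 8723 /600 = 14.54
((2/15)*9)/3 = 0.40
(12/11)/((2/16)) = 96/11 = 8.73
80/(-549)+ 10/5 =1.85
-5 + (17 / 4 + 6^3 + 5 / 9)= 7769 / 36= 215.81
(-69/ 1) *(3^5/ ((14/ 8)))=-67068/ 7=-9581.14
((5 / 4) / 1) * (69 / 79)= 345 / 316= 1.09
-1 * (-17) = 17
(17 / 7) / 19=17 / 133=0.13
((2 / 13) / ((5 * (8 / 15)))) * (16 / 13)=12 / 169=0.07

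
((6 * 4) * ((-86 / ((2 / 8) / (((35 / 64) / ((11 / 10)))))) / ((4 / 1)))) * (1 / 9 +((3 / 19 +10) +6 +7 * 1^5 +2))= -32515525 / 1254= -25929.45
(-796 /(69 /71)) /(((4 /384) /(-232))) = 18242381.91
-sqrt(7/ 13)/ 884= -sqrt(91)/ 11492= -0.00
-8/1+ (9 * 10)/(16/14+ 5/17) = 1038/19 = 54.63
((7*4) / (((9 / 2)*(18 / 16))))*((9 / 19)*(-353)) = -158144 / 171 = -924.82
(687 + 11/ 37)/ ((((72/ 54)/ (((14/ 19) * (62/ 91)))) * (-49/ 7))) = -2364990/ 63973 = -36.97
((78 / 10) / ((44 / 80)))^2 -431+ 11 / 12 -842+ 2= -1552129 / 1452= -1068.96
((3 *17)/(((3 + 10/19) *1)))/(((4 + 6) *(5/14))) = 6783/1675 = 4.05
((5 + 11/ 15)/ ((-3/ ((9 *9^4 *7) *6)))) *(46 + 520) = -13413255912/ 5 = -2682651182.40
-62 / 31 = -2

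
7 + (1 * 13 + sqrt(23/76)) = sqrt(437)/38 + 20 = 20.55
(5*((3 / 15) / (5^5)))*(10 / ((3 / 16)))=32 / 1875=0.02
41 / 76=0.54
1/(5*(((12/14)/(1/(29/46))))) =0.37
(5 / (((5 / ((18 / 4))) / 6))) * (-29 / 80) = -783 / 80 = -9.79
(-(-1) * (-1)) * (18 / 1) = -18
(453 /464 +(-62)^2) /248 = 1784069 /115072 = 15.50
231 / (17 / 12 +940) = 252 / 1027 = 0.25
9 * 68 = 612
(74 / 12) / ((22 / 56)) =518 / 33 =15.70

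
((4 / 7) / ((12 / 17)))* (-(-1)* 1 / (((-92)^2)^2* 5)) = 0.00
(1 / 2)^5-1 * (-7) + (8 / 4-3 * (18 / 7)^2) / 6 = 19091 / 4704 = 4.06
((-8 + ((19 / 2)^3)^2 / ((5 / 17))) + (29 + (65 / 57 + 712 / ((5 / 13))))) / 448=5583.00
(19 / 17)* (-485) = -9215 / 17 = -542.06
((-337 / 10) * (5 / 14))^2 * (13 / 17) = 1476397 / 13328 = 110.77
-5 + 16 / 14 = -27 / 7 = -3.86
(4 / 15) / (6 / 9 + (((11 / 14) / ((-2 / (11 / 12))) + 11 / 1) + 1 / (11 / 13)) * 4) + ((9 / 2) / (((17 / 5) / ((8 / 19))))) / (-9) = -0.06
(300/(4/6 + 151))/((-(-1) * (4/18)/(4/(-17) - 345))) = -3072.97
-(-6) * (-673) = -4038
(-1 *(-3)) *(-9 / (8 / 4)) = -27 / 2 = -13.50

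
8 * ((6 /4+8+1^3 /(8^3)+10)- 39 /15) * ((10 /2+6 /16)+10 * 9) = 33014247 /2560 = 12896.19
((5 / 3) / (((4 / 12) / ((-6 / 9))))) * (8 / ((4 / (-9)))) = 60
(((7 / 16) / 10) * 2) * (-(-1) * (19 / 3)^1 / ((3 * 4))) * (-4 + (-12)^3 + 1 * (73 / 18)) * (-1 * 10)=4136699 / 5184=797.97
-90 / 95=-18 / 19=-0.95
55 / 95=11 / 19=0.58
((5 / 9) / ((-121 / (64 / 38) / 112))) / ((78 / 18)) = -17920 / 89661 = -0.20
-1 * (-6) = 6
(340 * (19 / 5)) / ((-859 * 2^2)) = -323 / 859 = -0.38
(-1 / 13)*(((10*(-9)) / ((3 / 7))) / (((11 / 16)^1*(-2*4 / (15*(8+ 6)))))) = -88200 / 143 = -616.78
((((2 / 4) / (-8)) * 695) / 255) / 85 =-139 / 69360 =-0.00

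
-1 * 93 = -93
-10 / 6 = -5 / 3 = -1.67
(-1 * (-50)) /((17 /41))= 2050 /17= 120.59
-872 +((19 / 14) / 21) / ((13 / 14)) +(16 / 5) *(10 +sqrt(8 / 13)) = -229301 / 273 +32 *sqrt(26) / 65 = -837.42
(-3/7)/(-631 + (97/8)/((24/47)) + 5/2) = 576/812791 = 0.00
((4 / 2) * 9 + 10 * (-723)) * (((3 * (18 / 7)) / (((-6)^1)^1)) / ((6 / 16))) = 173088 / 7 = 24726.86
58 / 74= 29 / 37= 0.78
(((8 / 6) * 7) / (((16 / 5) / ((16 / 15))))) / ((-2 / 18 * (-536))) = 7 / 134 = 0.05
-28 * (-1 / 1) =28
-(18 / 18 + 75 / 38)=-113 / 38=-2.97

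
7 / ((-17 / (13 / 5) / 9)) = -819 / 85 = -9.64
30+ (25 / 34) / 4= 4105 / 136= 30.18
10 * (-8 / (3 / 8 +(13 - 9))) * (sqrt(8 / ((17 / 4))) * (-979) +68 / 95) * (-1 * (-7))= -8704 / 95 +501248 * sqrt(34) / 17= 171835.02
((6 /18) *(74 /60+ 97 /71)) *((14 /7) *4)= 22148 /3195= 6.93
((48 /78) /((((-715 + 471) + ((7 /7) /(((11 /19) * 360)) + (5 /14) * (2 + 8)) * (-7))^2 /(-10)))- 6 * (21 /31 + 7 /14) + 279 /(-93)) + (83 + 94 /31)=34748587055416335 /457412910538987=75.97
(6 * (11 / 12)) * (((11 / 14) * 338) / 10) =20449 / 140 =146.06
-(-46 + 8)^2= -1444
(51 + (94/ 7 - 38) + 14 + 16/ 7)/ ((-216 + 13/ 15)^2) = 67275/ 72894703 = 0.00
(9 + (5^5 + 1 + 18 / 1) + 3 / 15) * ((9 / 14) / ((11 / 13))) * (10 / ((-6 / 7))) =-307437 / 11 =-27948.82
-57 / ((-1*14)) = 4.07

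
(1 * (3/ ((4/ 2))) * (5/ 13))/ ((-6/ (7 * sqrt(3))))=-35 * sqrt(3)/ 52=-1.17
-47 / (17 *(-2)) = 47 / 34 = 1.38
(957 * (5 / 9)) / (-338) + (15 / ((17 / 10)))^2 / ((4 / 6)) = 33761545 / 293046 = 115.21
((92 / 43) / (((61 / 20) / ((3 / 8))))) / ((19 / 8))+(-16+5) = -542687 / 49837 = -10.89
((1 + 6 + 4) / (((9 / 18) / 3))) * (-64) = -4224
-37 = -37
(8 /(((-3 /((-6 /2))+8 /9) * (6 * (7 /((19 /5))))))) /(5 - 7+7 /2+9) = 152 /4165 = 0.04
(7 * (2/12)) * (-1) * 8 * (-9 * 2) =168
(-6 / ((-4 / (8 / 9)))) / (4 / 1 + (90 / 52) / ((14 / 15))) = 1456 / 6393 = 0.23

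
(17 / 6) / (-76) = -17 / 456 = -0.04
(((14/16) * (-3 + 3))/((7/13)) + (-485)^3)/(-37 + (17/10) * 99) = -1140841250/1313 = -868881.38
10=10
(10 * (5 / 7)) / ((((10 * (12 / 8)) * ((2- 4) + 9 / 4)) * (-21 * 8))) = -0.01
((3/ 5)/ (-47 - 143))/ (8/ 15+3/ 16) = -72/ 16435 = -0.00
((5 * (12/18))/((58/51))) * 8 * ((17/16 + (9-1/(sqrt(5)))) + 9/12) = 243.05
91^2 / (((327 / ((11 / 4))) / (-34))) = -1548547 / 654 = -2367.81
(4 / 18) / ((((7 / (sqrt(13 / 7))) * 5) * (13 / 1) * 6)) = sqrt(91) / 85995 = 0.00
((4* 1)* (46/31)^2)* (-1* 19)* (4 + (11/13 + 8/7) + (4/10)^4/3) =-164567998096/163970625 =-1003.64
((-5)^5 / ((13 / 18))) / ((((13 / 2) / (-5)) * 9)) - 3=366.82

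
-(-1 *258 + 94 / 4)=469 / 2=234.50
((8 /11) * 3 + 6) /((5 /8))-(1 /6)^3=31093 /2376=13.09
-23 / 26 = -0.88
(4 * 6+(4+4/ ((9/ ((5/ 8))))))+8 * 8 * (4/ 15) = 4081/ 90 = 45.34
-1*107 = -107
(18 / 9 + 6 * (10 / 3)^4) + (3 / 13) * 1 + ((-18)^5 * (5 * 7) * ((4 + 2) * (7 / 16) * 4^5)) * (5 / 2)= -155993663892817 / 351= -444426392857.03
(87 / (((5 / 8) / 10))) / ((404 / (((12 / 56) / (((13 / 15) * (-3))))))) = -2610 / 9191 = -0.28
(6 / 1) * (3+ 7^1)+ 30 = 90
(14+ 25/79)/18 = 377/474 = 0.80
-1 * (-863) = 863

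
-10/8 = -5/4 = -1.25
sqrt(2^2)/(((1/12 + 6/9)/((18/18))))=8/3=2.67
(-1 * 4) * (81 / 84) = -27 / 7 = -3.86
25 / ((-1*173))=-25 / 173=-0.14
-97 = -97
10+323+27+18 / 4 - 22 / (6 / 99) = 3 / 2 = 1.50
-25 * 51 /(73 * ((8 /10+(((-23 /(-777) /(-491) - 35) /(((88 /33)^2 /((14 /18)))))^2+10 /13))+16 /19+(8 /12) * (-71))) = 4677201541949625 /8105390797603081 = 0.58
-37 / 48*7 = -259 / 48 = -5.40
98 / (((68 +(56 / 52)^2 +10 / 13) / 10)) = 82810 / 5909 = 14.01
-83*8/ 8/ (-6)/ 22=0.63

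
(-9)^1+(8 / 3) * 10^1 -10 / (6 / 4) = 11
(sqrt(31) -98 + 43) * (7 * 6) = -2310 + 42 * sqrt(31) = -2076.15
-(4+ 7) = -11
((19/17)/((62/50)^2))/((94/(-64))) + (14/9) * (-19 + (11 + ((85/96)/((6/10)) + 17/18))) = -9129900911/995119344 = -9.17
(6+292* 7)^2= 4202500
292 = 292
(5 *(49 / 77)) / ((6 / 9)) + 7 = 259 / 22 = 11.77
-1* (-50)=50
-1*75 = -75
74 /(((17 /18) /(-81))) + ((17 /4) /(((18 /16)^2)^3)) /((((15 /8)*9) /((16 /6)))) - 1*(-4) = -23206136071664 /3658971285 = -6342.26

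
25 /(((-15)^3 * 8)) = -1 /1080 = -0.00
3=3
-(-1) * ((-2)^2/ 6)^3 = 8/ 27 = 0.30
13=13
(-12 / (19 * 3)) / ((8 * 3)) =-1 / 114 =-0.01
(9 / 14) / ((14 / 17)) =153 / 196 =0.78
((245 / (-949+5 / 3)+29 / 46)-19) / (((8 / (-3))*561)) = 12425 / 997832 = 0.01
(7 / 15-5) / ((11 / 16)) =-1088 / 165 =-6.59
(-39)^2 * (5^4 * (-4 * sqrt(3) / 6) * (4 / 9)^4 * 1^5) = -54080000 * sqrt(3) / 2187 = -42830.04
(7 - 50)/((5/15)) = -129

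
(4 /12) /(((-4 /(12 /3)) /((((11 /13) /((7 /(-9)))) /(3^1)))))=11 /91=0.12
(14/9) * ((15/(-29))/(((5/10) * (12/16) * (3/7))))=-3920/783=-5.01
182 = 182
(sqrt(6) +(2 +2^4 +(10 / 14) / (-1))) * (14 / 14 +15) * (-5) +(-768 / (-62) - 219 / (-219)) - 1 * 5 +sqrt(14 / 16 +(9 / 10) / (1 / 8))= -298260 / 217 - 80 * sqrt(6) +sqrt(3230) / 20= -1567.59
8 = 8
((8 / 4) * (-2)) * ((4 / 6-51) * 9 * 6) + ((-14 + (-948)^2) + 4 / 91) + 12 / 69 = 1903713722 / 2093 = 909562.22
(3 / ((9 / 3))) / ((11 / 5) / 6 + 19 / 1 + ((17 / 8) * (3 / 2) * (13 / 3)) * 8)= 15 / 1948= 0.01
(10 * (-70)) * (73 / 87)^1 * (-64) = 3270400 / 87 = 37590.80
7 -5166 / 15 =-1687 / 5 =-337.40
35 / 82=0.43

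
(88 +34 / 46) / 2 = 2041 / 46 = 44.37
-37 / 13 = -2.85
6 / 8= 3 / 4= 0.75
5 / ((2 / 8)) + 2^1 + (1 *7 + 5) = 34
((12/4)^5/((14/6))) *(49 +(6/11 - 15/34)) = 13388085/2618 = 5113.86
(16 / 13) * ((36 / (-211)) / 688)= -36 / 117949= -0.00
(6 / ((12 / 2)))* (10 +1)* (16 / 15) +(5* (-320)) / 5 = -4624 / 15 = -308.27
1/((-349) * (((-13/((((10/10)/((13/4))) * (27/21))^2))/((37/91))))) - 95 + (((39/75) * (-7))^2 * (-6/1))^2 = 8313485942064862567/1335527979296875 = 6224.87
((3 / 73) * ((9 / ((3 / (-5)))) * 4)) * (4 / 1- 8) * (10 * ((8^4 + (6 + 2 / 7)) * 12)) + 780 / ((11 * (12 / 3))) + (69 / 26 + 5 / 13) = 709586881229 / 146146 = 4855328.79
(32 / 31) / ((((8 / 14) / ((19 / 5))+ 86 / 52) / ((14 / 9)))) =1549184 / 1740681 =0.89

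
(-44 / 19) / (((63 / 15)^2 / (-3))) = 0.39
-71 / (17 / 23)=-1633 / 17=-96.06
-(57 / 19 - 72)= 69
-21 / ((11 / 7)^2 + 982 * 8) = -343 / 128355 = -0.00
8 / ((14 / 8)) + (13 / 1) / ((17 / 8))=1272 / 119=10.69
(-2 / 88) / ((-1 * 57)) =1 / 2508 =0.00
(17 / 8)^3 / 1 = 4913 / 512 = 9.60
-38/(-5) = 38/5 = 7.60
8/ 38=4/ 19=0.21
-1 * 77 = -77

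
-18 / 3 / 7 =-6 / 7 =-0.86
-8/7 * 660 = -5280/7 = -754.29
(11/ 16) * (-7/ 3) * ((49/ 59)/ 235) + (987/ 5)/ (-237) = -44089283/ 52576080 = -0.84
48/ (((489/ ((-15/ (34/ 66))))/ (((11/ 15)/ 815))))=-5808/ 2258365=-0.00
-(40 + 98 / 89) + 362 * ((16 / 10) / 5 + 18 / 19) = 17657686 / 42275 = 417.69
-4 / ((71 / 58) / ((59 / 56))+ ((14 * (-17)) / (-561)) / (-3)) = -338778 / 86429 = -3.92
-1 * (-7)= 7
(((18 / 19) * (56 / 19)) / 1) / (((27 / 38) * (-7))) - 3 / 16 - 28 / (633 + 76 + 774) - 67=-67.77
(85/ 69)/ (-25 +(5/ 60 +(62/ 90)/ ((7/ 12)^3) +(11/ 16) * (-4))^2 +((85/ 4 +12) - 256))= -3000049500/ 601780275193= -0.00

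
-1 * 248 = -248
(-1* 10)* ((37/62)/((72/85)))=-15725/2232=-7.05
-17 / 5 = -3.40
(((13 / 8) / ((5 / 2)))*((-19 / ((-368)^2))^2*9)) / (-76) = -2223 / 1467172782080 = -0.00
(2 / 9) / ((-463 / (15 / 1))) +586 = 813944 / 1389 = 585.99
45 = 45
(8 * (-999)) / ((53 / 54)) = -431568 / 53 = -8142.79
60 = 60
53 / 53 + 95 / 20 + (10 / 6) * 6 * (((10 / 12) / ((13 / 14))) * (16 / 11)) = 18.80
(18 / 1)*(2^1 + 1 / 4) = 81 / 2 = 40.50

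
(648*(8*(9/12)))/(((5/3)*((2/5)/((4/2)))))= 11664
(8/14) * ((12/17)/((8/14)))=12/17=0.71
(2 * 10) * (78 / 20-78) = -1482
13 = 13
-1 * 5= -5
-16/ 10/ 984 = -1/ 615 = -0.00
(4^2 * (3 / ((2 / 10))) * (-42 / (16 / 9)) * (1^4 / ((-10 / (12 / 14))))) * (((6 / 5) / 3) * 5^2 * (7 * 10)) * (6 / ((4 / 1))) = 510300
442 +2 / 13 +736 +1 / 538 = 8240021 / 6994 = 1178.16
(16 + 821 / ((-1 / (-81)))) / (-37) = -66517 / 37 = -1797.76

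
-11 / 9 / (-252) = 0.00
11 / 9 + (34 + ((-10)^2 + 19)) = 1388 / 9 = 154.22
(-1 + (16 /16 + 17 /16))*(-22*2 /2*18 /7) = -1683 /28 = -60.11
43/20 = 2.15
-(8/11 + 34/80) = -507/440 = -1.15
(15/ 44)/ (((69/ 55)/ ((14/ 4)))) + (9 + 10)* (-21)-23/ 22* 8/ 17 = -13712995/ 34408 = -398.54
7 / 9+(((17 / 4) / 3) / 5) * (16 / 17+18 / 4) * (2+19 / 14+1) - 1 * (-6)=13603 / 1008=13.50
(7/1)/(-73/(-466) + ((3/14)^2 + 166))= 319676/7590139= 0.04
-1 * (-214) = 214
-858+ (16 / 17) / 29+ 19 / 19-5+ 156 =-348042 / 493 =-705.97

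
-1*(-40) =40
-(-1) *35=35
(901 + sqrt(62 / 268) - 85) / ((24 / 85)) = 85 *sqrt(4154) / 3216 + 2890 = 2891.70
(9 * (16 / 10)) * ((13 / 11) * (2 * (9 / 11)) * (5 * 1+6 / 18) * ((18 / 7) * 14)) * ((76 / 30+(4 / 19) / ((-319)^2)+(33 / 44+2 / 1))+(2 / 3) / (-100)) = 825057827133696 / 29243567375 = 28213.31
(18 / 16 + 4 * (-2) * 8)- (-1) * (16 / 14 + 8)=-3009 / 56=-53.73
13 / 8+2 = 29 / 8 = 3.62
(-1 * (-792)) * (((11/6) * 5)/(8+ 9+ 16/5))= 36300/101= 359.41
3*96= 288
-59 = -59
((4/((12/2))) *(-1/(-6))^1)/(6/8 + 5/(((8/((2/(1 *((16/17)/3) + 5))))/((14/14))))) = 271/2403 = 0.11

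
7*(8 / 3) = 56 / 3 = 18.67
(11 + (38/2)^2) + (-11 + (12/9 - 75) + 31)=955/3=318.33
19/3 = 6.33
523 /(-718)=-523 /718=-0.73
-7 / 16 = -0.44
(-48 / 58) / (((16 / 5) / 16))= -120 / 29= -4.14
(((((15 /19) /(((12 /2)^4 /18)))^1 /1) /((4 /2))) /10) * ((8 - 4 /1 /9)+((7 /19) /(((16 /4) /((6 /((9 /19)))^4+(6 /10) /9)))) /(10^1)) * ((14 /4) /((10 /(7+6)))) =6852804959 /11228544000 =0.61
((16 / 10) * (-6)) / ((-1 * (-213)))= -16 / 355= -0.05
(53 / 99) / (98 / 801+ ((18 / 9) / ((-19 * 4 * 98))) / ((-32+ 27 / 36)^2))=68617609375 / 15681496006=4.38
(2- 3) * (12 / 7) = -12 / 7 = -1.71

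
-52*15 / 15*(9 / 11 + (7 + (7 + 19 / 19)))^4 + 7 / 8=-381320546729 / 117128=-3255588.30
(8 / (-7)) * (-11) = 88 / 7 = 12.57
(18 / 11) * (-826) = -14868 / 11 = -1351.64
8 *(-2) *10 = -160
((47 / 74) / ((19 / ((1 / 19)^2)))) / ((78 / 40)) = 0.00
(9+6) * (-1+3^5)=3630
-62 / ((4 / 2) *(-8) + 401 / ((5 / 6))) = -155 / 1163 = -0.13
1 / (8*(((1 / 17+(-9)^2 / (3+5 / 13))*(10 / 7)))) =1309 / 358900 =0.00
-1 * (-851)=851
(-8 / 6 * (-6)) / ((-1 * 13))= -8 / 13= -0.62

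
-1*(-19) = 19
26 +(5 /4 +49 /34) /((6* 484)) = 1711485 /65824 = 26.00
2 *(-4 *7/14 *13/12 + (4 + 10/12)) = 16/3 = 5.33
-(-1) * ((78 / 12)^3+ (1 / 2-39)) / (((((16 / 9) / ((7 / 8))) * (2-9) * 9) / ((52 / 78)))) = -1889 / 1536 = -1.23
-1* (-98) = 98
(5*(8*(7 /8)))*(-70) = -2450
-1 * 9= -9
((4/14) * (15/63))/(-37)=-0.00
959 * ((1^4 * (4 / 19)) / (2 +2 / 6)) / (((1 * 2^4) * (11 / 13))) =5343 / 836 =6.39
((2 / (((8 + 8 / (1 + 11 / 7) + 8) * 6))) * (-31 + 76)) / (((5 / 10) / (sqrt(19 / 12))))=45 * sqrt(57) / 172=1.98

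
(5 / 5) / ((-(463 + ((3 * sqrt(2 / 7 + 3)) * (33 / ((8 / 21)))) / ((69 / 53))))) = -681536 / 122834105 + 41976 * sqrt(161) / 122834105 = -0.00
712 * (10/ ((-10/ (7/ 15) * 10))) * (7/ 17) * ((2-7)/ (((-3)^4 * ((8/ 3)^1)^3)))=4361/ 97920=0.04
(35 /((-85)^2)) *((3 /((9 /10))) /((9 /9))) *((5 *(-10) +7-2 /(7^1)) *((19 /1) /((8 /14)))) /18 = -13433 /10404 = -1.29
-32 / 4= -8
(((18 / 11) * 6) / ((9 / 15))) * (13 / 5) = 468 / 11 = 42.55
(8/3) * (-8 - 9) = -136/3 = -45.33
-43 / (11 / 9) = -387 / 11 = -35.18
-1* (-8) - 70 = -62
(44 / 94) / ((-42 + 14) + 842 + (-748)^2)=1 / 1197043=0.00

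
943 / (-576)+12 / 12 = -367 / 576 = -0.64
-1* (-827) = 827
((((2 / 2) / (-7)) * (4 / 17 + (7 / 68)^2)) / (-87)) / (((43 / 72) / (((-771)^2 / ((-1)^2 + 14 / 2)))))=2027638251 / 40362896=50.24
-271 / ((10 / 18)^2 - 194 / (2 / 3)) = 21951 / 23546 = 0.93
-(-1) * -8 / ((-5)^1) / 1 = 1.60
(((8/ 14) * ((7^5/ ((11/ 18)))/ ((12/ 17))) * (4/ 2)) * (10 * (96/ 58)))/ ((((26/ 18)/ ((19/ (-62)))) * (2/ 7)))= -70355446560/ 128557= -547270.44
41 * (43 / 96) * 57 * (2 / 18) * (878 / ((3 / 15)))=73525915 / 144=510596.63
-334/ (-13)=334/ 13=25.69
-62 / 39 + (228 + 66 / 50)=222037 / 975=227.73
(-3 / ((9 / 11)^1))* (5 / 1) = -55 / 3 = -18.33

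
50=50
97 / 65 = 1.49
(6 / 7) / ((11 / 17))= 102 / 77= 1.32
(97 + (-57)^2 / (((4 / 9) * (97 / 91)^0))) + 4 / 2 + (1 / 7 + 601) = 224291 / 28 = 8010.39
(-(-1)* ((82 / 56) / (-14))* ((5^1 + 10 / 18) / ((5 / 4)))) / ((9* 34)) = -205 / 134946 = -0.00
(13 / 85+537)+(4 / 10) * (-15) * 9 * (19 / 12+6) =21701 / 170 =127.65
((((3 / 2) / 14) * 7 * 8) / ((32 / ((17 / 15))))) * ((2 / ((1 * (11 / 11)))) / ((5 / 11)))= 0.94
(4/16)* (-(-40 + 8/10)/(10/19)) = 931/50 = 18.62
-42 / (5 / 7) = -58.80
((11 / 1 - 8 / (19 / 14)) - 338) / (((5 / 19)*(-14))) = 1265 / 14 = 90.36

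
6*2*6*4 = 288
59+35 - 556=-462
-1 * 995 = -995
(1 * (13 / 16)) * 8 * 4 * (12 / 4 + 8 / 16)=91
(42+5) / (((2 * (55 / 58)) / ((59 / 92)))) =80417 / 5060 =15.89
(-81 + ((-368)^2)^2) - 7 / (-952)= 2494193718521 / 136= 18339659695.01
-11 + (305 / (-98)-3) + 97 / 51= -76021 / 4998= -15.21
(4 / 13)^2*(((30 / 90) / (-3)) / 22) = -8 / 16731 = -0.00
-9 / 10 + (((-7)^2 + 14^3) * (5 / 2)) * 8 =558591 / 10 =55859.10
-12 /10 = -6 /5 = -1.20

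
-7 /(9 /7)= -49 /9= -5.44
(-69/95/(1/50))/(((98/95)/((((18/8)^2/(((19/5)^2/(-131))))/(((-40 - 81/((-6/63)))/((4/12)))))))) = 152533125/229390952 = 0.66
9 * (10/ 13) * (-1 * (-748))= 67320/ 13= 5178.46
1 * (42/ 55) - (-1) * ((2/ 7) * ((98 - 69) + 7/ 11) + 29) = 14719/ 385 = 38.23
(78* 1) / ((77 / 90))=7020 / 77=91.17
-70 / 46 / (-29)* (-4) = -140 / 667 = -0.21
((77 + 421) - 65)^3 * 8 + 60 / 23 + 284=14937630200 / 23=649462182.61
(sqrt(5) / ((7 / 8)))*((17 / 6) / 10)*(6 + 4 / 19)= 4012*sqrt(5) / 1995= 4.50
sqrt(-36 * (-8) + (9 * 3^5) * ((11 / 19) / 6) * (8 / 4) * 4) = 6 * sqrt(19817) / 19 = 44.45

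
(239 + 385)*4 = 2496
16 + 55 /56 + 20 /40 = 979 /56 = 17.48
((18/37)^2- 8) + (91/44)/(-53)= -24909075/3192508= -7.80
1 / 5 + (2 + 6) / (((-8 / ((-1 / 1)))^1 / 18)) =91 / 5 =18.20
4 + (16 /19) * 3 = 124 /19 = 6.53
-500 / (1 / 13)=-6500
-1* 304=-304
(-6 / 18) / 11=-1 / 33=-0.03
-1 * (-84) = 84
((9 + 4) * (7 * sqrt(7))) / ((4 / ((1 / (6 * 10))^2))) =91 * sqrt(7) / 14400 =0.02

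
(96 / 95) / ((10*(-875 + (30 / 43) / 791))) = -1632624 / 14136638875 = -0.00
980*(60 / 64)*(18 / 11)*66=99225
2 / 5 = 0.40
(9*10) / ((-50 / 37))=-333 / 5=-66.60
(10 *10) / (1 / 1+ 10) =100 / 11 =9.09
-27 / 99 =-3 / 11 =-0.27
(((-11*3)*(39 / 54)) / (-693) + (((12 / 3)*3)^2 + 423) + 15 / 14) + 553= 211889 / 189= 1121.11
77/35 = 11/5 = 2.20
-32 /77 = -0.42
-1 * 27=-27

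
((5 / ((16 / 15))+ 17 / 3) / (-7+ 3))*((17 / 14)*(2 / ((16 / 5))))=-6035 / 3072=-1.96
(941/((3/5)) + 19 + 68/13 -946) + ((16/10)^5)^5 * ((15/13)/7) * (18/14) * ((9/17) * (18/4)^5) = 3909373084864015144383790208/148952007293701171875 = 26245857.01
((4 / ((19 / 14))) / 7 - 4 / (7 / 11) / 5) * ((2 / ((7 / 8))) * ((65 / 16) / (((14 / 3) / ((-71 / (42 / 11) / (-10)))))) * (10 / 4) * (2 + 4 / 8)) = -7056335 / 364952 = -19.33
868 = 868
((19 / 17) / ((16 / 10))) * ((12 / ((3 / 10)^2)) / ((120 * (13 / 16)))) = 1900 / 1989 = 0.96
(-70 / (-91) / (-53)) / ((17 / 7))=-70 / 11713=-0.01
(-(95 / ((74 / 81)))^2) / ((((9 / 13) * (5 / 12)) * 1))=-51317955 / 1369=-37485.72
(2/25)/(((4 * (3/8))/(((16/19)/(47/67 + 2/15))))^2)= 9193472/254115481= 0.04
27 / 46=0.59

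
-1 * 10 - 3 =-13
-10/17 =-0.59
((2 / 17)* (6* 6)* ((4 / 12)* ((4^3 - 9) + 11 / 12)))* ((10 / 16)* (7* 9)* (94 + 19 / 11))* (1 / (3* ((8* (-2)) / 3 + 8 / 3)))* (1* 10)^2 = -505834875 / 136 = -3719374.08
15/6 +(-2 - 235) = -469/2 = -234.50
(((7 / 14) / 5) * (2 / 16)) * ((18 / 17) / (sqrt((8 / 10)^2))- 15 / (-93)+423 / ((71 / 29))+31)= 15360387 / 5986720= 2.57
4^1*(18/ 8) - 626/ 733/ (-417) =2751575/ 305661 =9.00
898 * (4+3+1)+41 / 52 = 7184.79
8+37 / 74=17 / 2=8.50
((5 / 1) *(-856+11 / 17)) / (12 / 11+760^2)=-799755 / 108011404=-0.01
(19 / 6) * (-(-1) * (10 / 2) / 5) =19 / 6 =3.17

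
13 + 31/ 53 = 720/ 53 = 13.58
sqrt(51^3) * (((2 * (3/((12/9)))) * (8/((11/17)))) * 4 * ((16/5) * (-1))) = -1997568 * sqrt(51)/55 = -259372.53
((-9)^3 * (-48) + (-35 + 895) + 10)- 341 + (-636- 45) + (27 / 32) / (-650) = 34840.00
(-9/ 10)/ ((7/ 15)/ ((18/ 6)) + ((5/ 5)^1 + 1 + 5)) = -81/ 644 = -0.13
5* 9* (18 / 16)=405 / 8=50.62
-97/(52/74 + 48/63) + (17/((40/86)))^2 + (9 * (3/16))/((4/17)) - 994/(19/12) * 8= -64787655091/17297600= -3745.47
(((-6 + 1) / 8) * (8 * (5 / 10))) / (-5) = 1 / 2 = 0.50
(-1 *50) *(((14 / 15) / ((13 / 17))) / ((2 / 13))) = -1190 / 3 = -396.67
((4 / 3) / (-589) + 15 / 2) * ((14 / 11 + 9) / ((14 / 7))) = 2994161 / 77748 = 38.51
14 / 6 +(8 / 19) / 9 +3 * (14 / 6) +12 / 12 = 1775 / 171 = 10.38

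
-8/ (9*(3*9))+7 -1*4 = 721/ 243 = 2.97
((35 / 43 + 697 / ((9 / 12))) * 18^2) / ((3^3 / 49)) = 23517844 / 43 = 546926.60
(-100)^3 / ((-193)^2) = -26.85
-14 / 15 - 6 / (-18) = -3 / 5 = -0.60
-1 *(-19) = 19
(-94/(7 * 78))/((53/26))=-94/1113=-0.08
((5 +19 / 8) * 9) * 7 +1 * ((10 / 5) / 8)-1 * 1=3711 / 8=463.88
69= 69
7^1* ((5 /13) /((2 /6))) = 105 /13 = 8.08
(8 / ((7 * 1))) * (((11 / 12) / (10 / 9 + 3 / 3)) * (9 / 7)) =594 / 931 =0.64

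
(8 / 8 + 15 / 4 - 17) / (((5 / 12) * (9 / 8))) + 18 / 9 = -362 / 15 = -24.13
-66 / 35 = -1.89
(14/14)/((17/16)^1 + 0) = 16/17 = 0.94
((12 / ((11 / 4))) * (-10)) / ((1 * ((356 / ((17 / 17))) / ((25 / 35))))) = -600 / 6853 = -0.09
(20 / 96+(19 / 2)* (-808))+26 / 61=-11236735 / 1464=-7675.37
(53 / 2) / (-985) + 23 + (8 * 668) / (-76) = -1772037 / 37430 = -47.34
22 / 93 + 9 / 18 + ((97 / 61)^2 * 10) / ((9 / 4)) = 24863651 / 2076318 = 11.97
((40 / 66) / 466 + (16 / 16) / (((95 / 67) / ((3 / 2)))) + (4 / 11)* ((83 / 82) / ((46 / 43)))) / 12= 175744247 / 1502877960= 0.12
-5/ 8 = -0.62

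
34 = 34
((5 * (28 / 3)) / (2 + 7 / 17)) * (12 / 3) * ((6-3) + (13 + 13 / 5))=59024 / 41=1439.61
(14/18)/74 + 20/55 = 2741/7326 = 0.37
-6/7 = -0.86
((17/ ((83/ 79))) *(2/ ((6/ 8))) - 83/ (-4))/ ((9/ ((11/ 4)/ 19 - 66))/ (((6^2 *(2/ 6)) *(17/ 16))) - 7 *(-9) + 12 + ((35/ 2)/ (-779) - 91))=-4218335366245/ 1058448079998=-3.99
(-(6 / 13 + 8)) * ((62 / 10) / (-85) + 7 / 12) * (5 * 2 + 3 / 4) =-1231219 / 26520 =-46.43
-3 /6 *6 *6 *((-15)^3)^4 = -2335434082031250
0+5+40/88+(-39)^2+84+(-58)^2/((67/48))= 2963097/737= 4020.48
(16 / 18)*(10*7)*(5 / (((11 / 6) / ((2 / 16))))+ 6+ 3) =581.21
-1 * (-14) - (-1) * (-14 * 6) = -70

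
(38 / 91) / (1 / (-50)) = -1900 / 91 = -20.88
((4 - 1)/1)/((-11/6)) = -18/11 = -1.64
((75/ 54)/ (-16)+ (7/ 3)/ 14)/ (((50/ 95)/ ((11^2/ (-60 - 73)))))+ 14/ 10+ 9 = 206881/ 20160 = 10.26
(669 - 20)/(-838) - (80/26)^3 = -55057853/1841086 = -29.91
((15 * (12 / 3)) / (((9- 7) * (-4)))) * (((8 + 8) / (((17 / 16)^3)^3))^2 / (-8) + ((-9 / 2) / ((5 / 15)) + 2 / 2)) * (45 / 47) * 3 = 1323962346565834597364832225 / 2643859876988732298309692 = 500.77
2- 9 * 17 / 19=-115 / 19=-6.05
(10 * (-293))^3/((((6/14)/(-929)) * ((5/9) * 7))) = 14020704151800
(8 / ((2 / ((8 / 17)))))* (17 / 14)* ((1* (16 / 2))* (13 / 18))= 832 / 63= 13.21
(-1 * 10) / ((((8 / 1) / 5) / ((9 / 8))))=-225 / 32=-7.03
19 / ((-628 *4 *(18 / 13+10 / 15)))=-741 / 200960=-0.00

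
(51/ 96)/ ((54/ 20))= 85/ 432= 0.20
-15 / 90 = -1 / 6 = -0.17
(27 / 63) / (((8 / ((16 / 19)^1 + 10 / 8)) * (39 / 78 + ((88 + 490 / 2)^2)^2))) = 477 / 52333352088304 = 0.00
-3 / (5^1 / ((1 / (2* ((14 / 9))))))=-27 / 140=-0.19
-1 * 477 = -477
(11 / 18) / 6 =11 / 108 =0.10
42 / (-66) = -7 / 11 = -0.64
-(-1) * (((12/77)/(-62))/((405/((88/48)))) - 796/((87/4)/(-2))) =186550531/2548665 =73.20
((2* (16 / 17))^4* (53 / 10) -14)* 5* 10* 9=23642.81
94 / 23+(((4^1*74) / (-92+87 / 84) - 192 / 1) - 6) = -11550244 / 58581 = -197.17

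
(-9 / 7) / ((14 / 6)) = -27 / 49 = -0.55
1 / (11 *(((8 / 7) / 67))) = 469 / 88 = 5.33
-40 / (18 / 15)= -33.33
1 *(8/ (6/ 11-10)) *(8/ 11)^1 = -8/ 13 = -0.62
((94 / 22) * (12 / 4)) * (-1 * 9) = -1269 / 11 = -115.36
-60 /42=-10 /7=-1.43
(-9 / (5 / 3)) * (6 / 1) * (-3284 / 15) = 177336 / 25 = 7093.44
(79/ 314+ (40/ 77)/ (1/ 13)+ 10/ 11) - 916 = -21955705/ 24178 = -908.09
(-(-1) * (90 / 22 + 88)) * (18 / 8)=9117 / 44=207.20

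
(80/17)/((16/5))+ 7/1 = 144/17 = 8.47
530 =530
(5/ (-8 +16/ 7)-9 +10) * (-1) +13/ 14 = 45/ 56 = 0.80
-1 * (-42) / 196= 3 / 14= 0.21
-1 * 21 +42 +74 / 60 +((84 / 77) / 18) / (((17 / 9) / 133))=148669 / 5610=26.50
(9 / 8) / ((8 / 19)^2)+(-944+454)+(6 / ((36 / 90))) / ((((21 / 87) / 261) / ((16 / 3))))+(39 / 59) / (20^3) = 2273659571809 / 26432000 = 86019.20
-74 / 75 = -0.99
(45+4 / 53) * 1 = 2389 / 53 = 45.08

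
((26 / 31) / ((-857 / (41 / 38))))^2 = 284089 / 254795781529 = 0.00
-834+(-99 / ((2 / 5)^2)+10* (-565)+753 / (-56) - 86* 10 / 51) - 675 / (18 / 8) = -21228817 / 2856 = -7433.06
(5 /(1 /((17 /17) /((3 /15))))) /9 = 2.78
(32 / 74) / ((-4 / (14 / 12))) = -14 / 111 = -0.13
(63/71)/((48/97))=2037/1136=1.79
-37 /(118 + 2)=-37 /120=-0.31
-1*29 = -29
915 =915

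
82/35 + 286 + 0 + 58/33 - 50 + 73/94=26152019/108570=240.88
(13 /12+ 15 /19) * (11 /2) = 4697 /456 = 10.30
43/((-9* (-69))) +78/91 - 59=-252446/4347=-58.07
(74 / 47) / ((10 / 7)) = 259 / 235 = 1.10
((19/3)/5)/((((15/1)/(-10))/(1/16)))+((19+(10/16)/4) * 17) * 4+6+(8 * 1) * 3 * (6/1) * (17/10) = 1553.37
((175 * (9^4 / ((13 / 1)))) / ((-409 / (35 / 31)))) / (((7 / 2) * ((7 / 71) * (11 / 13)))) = -116457750 / 139469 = -835.01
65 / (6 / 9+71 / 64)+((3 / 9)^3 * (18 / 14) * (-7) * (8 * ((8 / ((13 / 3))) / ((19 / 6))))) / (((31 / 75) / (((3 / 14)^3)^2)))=362656492890 / 9909222323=36.60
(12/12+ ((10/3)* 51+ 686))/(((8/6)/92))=59133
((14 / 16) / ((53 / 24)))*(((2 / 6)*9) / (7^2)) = 9 / 371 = 0.02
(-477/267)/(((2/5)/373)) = -296535/178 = -1665.93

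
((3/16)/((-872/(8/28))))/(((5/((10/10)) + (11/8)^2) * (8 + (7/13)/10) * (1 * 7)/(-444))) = 19240/274009323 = 0.00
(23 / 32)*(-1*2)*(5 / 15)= -23 / 48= -0.48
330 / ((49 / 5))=1650 / 49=33.67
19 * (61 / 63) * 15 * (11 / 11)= 5795 / 21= 275.95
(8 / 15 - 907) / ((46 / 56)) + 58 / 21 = -886114 / 805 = -1100.76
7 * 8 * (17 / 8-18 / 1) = -889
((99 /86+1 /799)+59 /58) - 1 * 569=-564763114 /996353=-566.83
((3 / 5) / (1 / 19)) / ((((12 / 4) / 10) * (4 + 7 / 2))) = 76 / 15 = 5.07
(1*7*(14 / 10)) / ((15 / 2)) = 98 / 75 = 1.31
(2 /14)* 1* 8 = 8 /7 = 1.14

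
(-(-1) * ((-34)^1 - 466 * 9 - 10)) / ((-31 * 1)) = 4238 / 31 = 136.71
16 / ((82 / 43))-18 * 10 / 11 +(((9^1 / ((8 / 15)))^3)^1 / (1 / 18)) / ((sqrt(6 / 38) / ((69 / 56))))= -3596 / 451 +509297625 * sqrt(57) / 14336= 268205.81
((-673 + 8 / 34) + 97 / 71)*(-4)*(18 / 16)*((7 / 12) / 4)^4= 1.37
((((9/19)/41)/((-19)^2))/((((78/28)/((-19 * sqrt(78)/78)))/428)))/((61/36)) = -107856 * sqrt(78)/152583509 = -0.01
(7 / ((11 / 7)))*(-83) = -4067 / 11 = -369.73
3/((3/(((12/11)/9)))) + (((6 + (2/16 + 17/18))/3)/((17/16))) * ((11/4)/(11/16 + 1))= 509236/136323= 3.74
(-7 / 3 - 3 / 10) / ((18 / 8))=-158 / 135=-1.17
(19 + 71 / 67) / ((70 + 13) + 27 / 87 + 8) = 4872 / 22177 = 0.22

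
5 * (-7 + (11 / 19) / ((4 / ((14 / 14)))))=-2605 / 76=-34.28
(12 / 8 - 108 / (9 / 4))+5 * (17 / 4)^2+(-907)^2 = 13163085 / 16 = 822692.81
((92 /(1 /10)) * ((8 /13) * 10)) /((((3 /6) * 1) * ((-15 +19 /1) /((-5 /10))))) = -18400 /13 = -1415.38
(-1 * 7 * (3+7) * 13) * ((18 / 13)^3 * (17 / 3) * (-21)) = 48580560 / 169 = 287458.93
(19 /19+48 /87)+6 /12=119 /58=2.05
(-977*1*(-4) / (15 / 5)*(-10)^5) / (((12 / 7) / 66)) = -15045800000 / 3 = -5015266666.67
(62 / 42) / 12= 31 / 252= 0.12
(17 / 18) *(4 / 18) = 17 / 81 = 0.21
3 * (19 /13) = 57 /13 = 4.38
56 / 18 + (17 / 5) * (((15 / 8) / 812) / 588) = 35650201 / 11458944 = 3.11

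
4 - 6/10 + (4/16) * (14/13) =477/130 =3.67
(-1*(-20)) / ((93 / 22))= 440 / 93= 4.73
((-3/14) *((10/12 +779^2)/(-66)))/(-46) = -3641051/85008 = -42.83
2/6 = 1/3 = 0.33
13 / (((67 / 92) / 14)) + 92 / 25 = 424764 / 1675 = 253.59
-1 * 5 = -5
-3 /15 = -1 /5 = -0.20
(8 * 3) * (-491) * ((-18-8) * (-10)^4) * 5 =15319200000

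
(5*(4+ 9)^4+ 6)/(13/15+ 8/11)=23563815/263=89596.25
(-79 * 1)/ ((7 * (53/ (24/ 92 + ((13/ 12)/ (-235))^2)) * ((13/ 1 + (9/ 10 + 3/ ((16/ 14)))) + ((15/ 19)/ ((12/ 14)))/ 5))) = -71625148787/ 21543164325270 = -0.00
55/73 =0.75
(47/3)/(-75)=-47/225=-0.21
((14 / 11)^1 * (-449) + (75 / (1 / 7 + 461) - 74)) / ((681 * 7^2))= -7637675 / 394955484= -0.02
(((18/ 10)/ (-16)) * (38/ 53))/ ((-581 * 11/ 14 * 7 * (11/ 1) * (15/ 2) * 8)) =57/ 1490381200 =0.00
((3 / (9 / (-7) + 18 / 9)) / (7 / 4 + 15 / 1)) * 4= 1.00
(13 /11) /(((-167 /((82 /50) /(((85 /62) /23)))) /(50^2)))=-15201160 /31229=-486.76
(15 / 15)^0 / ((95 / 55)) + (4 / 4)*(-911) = -17298 / 19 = -910.42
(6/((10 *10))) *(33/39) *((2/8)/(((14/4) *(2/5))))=33/3640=0.01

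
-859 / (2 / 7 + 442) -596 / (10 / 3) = -180.74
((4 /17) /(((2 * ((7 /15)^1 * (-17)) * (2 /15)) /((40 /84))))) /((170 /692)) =-51900 /240737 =-0.22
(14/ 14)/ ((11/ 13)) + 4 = 57/ 11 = 5.18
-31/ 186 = -0.17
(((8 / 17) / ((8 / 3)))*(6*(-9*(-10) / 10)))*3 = 486 / 17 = 28.59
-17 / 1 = -17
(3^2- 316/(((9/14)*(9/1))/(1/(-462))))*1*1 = 24373/2673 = 9.12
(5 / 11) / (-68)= -5 / 748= -0.01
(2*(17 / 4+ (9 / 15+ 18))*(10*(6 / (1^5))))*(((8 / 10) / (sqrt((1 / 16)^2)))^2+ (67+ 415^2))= 11821847832 / 25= 472873913.28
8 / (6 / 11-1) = -88 / 5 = -17.60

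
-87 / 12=-7.25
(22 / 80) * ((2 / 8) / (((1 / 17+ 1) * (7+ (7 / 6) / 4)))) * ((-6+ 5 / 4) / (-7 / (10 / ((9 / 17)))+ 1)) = -60401 / 898800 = -0.07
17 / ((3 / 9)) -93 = -42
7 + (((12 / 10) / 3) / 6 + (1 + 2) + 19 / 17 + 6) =4382 / 255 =17.18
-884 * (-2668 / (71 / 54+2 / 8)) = 19593792 / 13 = 1507214.77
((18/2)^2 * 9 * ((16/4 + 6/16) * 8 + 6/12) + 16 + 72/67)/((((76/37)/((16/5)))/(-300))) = -810917160/67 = -12103241.19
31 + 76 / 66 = 1061 / 33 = 32.15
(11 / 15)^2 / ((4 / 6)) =121 / 150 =0.81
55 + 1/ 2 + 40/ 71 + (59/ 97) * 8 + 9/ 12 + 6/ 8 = 62.43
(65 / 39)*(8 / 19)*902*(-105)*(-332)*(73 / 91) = 4372174400 / 247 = 17701110.93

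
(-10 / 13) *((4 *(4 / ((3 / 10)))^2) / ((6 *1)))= -32000 / 351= -91.17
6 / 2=3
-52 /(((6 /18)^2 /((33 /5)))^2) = -4586868 /25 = -183474.72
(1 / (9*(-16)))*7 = -7 / 144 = -0.05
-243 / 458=-0.53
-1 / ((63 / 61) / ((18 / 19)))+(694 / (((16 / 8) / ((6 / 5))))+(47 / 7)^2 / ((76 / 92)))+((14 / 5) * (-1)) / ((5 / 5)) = 2175073 / 4655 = 467.26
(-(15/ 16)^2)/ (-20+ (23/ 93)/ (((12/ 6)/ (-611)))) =20925/ 2274944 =0.01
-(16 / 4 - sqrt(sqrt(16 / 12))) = -4+sqrt(2)*3^(3 / 4) / 3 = -2.93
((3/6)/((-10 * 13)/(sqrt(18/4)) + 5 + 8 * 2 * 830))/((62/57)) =2223 * sqrt(2)/19696001590 + 1363041/39392003180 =0.00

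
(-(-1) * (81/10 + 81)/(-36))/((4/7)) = -693/160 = -4.33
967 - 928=39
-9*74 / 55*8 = -5328 / 55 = -96.87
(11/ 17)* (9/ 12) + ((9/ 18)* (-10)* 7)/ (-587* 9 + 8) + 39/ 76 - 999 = -680163473/ 681530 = -997.99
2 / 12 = 0.17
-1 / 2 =-0.50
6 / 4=3 / 2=1.50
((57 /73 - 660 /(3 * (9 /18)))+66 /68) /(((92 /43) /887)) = -41487224353 /228344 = -181687.39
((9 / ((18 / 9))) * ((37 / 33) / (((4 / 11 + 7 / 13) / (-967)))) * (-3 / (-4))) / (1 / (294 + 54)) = -121398147 / 86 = -1411606.36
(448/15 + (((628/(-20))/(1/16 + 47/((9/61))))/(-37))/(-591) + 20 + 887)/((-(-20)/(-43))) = -4699697113669/2333208900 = -2014.26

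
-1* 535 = -535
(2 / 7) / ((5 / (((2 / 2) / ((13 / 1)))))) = 2 / 455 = 0.00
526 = 526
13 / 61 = 0.21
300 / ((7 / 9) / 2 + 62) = 5400 / 1123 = 4.81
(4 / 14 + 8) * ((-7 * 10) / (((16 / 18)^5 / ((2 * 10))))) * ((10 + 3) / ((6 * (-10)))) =37102455 / 8192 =4529.11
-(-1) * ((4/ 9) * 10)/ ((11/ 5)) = 200/ 99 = 2.02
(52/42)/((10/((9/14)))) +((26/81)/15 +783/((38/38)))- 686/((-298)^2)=783.09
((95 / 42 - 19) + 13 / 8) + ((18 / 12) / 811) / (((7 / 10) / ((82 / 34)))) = -34990433 / 2316216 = -15.11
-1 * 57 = -57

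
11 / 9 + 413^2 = 1535132 / 9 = 170570.22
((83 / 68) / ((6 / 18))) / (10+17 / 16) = 332 / 1003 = 0.33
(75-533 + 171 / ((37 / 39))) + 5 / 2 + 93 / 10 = -49202 / 185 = -265.96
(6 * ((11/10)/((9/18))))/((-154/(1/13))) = -3/455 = -0.01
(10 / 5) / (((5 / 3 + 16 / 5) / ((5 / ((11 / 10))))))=1500 / 803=1.87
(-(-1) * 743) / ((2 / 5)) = 3715 / 2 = 1857.50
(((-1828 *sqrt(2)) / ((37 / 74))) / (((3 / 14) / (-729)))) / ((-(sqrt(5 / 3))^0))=-12437712 *sqrt(2)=-17589581.00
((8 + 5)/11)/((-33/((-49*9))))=1911/121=15.79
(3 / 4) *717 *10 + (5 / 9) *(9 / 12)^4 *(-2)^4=86085 / 16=5380.31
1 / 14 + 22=309 / 14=22.07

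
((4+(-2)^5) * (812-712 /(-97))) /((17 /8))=-17802624 /1649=-10796.01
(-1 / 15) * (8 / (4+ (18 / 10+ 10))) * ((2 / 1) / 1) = -16 / 237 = -0.07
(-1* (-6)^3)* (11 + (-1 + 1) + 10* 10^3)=2162376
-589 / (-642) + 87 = 56443 / 642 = 87.92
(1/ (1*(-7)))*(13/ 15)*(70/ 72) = -13/ 108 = -0.12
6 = 6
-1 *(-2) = 2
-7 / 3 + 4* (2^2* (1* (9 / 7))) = 383 / 21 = 18.24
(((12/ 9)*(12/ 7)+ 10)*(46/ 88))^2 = 978121/ 23716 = 41.24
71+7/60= 4267/60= 71.12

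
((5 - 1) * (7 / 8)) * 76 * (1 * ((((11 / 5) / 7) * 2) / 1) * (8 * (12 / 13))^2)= 7704576 / 845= 9117.84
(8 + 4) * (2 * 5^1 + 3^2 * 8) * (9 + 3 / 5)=47232 / 5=9446.40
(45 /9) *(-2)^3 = -40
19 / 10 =1.90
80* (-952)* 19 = -1447040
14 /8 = 7 /4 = 1.75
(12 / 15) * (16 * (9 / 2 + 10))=928 / 5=185.60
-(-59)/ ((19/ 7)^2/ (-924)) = -7399.68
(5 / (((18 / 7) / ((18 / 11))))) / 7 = 5 / 11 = 0.45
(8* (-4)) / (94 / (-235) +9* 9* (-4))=80 / 811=0.10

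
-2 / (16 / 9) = -9 / 8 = -1.12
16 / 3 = 5.33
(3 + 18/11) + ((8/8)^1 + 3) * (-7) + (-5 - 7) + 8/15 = -5747/165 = -34.83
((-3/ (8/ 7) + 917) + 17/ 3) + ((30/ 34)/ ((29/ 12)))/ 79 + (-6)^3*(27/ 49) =36688324627/ 45801672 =801.03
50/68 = 0.74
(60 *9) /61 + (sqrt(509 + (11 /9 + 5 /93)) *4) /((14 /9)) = 540 /61 + 6 *sqrt(4413377) /217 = 66.94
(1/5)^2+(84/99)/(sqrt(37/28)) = 1/25+56 * sqrt(259)/1221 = 0.78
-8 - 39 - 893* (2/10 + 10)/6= -15651/10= -1565.10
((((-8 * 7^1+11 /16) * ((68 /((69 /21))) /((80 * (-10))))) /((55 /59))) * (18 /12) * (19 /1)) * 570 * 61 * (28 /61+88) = 5446705582017 /40480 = 134553003.51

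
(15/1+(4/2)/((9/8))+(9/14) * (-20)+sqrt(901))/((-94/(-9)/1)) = 247/658+9 * sqrt(901)/94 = 3.25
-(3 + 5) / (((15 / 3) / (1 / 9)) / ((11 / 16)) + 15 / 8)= -704 / 5925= -0.12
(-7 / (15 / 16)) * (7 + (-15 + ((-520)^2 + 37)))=-10096016 / 5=-2019203.20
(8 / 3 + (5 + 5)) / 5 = 38 / 15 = 2.53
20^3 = 8000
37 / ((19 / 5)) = 185 / 19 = 9.74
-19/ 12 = -1.58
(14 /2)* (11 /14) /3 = 11 /6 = 1.83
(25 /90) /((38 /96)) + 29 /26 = 2693 /1482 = 1.82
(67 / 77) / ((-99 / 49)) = -469 / 1089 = -0.43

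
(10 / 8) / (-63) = -5 / 252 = -0.02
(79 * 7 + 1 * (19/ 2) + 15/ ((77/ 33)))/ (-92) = -7965/ 1288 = -6.18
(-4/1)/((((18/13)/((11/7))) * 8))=-0.57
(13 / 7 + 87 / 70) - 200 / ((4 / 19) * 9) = -9221 / 90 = -102.46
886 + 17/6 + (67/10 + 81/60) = 53813/60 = 896.88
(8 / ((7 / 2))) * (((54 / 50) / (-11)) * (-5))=432 / 385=1.12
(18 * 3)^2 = 2916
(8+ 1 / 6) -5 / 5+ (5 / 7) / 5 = 7.31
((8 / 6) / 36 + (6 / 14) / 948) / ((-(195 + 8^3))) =-0.00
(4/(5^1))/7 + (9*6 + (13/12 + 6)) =25703/420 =61.20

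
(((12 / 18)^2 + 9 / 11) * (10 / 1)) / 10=125 / 99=1.26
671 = 671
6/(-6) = -1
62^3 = 238328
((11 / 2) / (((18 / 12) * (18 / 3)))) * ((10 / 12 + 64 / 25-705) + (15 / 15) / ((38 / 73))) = -5483786 / 12825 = -427.59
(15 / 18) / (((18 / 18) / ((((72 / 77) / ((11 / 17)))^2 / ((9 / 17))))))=2358240 / 717409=3.29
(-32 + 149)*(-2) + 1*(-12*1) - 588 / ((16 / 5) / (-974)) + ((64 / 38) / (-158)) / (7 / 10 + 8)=46678714591 / 261174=178726.50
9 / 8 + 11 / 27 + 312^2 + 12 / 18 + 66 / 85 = 1787290471 / 18360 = 97346.98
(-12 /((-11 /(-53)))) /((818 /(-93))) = 29574 /4499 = 6.57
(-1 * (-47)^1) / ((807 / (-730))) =-34310 / 807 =-42.52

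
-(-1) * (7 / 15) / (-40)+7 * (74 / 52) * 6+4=63.76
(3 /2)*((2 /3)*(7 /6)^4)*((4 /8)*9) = 2401 /288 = 8.34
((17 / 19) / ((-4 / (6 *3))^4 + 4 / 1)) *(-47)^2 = 246385233 / 498940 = 493.82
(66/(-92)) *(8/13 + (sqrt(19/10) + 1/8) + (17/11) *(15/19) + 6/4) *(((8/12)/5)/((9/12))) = -75217/170430 - 22 *sqrt(190)/1725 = -0.62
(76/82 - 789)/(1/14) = -452354/41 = -11033.02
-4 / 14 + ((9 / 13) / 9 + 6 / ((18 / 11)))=944 / 273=3.46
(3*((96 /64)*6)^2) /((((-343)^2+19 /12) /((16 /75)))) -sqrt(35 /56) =15552 /35295175 -sqrt(10) /4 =-0.79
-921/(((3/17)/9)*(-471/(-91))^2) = -43218539/24649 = -1753.36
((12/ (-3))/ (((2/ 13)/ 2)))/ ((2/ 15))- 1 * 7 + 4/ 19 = -7539/ 19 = -396.79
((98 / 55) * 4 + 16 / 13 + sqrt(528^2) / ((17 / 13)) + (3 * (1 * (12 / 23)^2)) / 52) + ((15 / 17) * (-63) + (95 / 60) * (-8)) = 6633508529 / 19289985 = 343.88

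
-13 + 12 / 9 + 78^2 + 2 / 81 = 491861 / 81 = 6072.36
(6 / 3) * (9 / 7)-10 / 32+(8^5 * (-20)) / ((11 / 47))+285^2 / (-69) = -79379038311 / 28336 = -2801349.46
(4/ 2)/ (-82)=-1/ 41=-0.02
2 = 2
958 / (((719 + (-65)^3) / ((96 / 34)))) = -7664 / 776067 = -0.01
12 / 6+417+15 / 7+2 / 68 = 100239 / 238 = 421.17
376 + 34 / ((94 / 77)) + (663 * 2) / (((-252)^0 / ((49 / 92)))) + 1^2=2402177 / 2162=1111.09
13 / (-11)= -13 / 11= -1.18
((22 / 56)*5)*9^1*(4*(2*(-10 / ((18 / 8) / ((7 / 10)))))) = -440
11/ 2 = 5.50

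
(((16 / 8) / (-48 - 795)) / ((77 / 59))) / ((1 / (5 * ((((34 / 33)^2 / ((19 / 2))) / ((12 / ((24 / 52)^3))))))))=-0.00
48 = 48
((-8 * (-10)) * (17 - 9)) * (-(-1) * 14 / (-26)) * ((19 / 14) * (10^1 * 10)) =-608000 / 13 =-46769.23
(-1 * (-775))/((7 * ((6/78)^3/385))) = 93647125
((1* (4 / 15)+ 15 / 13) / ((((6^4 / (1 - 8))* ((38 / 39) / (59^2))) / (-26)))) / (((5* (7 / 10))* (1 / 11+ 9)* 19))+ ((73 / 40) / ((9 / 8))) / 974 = 67245299717 / 56961468000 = 1.18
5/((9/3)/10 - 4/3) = -150/31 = -4.84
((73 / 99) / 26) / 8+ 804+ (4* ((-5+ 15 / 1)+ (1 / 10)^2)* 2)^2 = 7216.81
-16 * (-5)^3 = 2000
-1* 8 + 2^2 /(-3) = -28 /3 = -9.33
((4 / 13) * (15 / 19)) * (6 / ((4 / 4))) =360 / 247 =1.46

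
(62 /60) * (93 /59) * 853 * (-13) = -10656529 /590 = -18061.91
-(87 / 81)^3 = -24389 / 19683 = -1.24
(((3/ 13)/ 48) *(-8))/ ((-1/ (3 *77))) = 231/ 26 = 8.88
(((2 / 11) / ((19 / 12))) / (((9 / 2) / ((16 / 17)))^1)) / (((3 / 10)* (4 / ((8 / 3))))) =5120 / 95931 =0.05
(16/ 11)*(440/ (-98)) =-320/ 49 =-6.53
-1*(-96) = 96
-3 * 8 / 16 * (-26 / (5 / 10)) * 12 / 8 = 117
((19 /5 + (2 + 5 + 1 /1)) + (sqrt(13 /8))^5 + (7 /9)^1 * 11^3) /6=169 * sqrt(26) /1536 + 23558 /135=175.06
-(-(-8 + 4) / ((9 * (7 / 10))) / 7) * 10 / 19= -400 / 8379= -0.05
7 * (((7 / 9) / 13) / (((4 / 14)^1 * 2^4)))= 343 / 3744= 0.09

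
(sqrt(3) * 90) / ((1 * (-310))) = -9 * sqrt(3) / 31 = -0.50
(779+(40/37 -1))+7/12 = 346171/444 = 779.66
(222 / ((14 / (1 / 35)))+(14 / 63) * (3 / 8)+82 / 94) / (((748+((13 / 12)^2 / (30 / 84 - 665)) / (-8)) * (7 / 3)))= 52165497456 / 64629763228583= 0.00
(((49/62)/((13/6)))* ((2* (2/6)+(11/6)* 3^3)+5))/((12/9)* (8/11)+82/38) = 10169313/1580566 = 6.43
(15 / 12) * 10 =25 / 2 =12.50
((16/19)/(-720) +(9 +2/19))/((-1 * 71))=-7784/60705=-0.13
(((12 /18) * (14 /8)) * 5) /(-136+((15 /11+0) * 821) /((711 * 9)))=-273735 /6373726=-0.04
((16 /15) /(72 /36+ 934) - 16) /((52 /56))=-393092 /22815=-17.23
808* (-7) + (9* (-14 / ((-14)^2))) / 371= -29377273 / 5194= -5656.00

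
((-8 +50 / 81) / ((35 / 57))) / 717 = -11362 / 677565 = -0.02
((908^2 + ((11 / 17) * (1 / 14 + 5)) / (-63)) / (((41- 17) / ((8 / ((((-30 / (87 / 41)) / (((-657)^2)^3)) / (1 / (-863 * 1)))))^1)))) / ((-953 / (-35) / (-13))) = -864897165332099435.61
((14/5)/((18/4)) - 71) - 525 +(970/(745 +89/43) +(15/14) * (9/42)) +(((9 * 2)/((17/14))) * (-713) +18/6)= -4479516017413/401389380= -11160.03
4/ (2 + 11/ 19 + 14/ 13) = 1.09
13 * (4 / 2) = 26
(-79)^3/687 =-493039/687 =-717.67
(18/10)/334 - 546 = -911811/1670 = -545.99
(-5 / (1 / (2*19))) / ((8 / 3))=-285 / 4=-71.25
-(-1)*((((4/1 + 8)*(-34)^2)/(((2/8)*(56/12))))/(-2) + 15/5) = -5942.14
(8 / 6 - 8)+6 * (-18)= -344 / 3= -114.67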